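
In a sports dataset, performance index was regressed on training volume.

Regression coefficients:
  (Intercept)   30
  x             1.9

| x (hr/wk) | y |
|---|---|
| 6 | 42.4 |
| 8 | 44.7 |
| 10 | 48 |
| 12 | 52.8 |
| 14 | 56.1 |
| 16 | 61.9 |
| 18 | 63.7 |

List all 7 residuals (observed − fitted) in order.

1, -0.5, -1, 0, -0.5, 1.5, -0.5

x=6: ŷ = 30 + 1.9·6 = 41.4; e = 42.4 − 41.4 = 1
x=8: ŷ = 30 + 1.9·8 = 45.2; e = 44.7 − 45.2 = -0.5
x=10: ŷ = 30 + 1.9·10 = 49; e = 48 − 49 = -1
x=12: ŷ = 30 + 1.9·12 = 52.8; e = 52.8 − 52.8 = 0
x=14: ŷ = 30 + 1.9·14 = 56.6; e = 56.1 − 56.6 = -0.5
x=16: ŷ = 30 + 1.9·16 = 60.4; e = 61.9 − 60.4 = 1.5
x=18: ŷ = 30 + 1.9·18 = 64.2; e = 63.7 − 64.2 = -0.5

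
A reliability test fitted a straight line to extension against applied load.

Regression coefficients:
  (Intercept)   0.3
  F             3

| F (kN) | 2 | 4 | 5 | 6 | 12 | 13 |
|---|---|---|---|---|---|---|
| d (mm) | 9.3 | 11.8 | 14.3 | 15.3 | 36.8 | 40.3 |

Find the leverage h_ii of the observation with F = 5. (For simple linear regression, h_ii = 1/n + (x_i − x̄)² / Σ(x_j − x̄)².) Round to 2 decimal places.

h = 0.21

F̄ = (2 + 4 + 5 + 6 + 12 + 13)/6 = 7
Σ(F − F̄)² = 25 + 9 + 4 + 1 + 25 + 36 = 100
h = 1/6 + (-2)²/100 = 0.166667 + 0.04 = 0.21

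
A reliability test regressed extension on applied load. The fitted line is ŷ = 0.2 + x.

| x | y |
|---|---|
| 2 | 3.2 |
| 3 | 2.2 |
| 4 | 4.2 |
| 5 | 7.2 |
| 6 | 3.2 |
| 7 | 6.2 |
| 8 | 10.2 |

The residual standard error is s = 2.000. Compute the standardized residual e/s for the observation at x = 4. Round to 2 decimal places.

ŷ = 0.2 + 4 = 4.2
e = 4.2 − 4.2 = 0
e/s = 0 / 2.000 = 0.00

0.00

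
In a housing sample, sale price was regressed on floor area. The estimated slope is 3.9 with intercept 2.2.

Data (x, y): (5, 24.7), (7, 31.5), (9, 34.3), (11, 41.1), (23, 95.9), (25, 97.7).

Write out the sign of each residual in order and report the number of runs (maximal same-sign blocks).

x=5: ŷ = 2.2 + 3.9·5 = 21.7; r = 24.7 − 21.7 = 3
x=7: ŷ = 2.2 + 3.9·7 = 29.5; r = 31.5 − 29.5 = 2
x=9: ŷ = 2.2 + 3.9·9 = 37.3; r = 34.3 − 37.3 = -3
x=11: ŷ = 2.2 + 3.9·11 = 45.1; r = 41.1 − 45.1 = -4
x=23: ŷ = 2.2 + 3.9·23 = 91.9; r = 95.9 − 91.9 = 4
x=25: ŷ = 2.2 + 3.9·25 = 99.7; r = 97.7 − 99.7 = -2
Signs: + + − − + −
Runs: +×2, −×2, +×1, −×1 → 4

4 runs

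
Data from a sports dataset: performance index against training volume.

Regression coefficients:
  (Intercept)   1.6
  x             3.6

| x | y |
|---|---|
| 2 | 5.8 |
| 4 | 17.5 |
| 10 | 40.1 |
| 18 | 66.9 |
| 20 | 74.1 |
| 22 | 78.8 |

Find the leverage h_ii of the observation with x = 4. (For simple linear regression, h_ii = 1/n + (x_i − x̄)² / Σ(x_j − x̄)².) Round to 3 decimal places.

h = 0.372

x̄ = (2 + 4 + 10 + 18 + 20 + 22)/6 = 12.6667
Σ(x − x̄)² = 113.778 + 75.1111 + 7.11111 + 28.4444 + 53.7778 + 87.1111 = 365.333
h = 1/6 + (-8.66667)²/365.333 = 0.166667 + 0.205596 = 0.372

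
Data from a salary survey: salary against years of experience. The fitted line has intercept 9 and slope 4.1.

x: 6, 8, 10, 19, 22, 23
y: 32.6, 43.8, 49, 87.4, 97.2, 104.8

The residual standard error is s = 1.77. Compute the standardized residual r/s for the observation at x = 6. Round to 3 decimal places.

-0.565

ŷ = 9 + 4.1·6 = 33.6
r = 32.6 − 33.6 = -1
r/s = -1 / 1.77 = -0.565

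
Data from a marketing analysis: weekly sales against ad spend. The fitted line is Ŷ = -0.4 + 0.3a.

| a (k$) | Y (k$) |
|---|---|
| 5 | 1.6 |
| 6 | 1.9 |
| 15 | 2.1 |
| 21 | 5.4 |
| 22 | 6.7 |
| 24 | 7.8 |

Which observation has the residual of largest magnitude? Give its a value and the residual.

a=5: Ŷ = -0.4 + 0.3·5 = 1.1; e = 1.6 − 1.1 = 0.5
a=6: Ŷ = -0.4 + 0.3·6 = 1.4; e = 1.9 − 1.4 = 0.5
a=15: Ŷ = -0.4 + 0.3·15 = 4.1; e = 2.1 − 4.1 = -2
a=21: Ŷ = -0.4 + 0.3·21 = 5.9; e = 5.4 − 5.9 = -0.5
a=22: Ŷ = -0.4 + 0.3·22 = 6.2; e = 6.7 − 6.2 = 0.5
a=24: Ŷ = -0.4 + 0.3·24 = 6.8; e = 7.8 − 6.8 = 1
Largest |e| is 2 at a = 15, residual -2.

a = 15, e = -2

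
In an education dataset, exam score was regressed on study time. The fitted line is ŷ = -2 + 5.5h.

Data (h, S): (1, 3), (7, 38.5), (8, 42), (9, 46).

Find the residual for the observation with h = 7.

r = 2

ŷ = -2 + 5.5·7 = 36.5
r = 38.5 − 36.5 = 2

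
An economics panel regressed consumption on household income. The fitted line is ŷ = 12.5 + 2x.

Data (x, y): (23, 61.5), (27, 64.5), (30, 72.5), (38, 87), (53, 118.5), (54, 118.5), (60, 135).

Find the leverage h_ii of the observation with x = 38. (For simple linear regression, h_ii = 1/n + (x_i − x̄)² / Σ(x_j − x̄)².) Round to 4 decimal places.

h = 0.1484

x̄ = (23 + 27 + 30 + 38 + 53 + 54 + 60)/7 = 40.7143
Σ(x − x̄)² = 313.796 + 188.082 + 114.796 + 7.36735 + 150.939 + 176.51 + 371.939 = 1323.43
h = 1/7 + (-2.71429)²/1323.43 = 0.142857 + 0.00556686 = 0.1484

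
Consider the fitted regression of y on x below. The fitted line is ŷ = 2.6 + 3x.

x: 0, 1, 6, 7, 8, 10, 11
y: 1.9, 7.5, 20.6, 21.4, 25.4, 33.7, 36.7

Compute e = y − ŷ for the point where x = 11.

e = 1.1

ŷ = 2.6 + 3·11 = 35.6
e = 36.7 − 35.6 = 1.1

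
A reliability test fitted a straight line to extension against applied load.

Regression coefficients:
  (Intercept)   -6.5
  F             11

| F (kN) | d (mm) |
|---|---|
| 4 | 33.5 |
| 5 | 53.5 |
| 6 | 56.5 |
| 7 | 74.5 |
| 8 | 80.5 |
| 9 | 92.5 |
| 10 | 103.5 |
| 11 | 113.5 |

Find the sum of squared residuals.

F=4: d̂ = -6.5 + 11·4 = 37.5; r = 33.5 − 37.5 = -4
F=5: d̂ = -6.5 + 11·5 = 48.5; r = 53.5 − 48.5 = 5
F=6: d̂ = -6.5 + 11·6 = 59.5; r = 56.5 − 59.5 = -3
F=7: d̂ = -6.5 + 11·7 = 70.5; r = 74.5 − 70.5 = 4
F=8: d̂ = -6.5 + 11·8 = 81.5; r = 80.5 − 81.5 = -1
F=9: d̂ = -6.5 + 11·9 = 92.5; r = 92.5 − 92.5 = 0
F=10: d̂ = -6.5 + 11·10 = 103.5; r = 103.5 − 103.5 = 0
F=11: d̂ = -6.5 + 11·11 = 114.5; r = 113.5 − 114.5 = -1
SSE = 16 + 25 + 9 + 16 + 1 + 0 + 0 + 1 = 68

SSE = 68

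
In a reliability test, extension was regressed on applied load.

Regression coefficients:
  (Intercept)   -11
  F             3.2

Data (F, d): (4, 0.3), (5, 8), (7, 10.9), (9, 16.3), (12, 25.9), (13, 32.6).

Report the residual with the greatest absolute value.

e = 3

F=4: ŷ = -11 + 3.2·4 = 1.8; e = 0.3 − 1.8 = -1.5
F=5: ŷ = -11 + 3.2·5 = 5; e = 8 − 5 = 3
F=7: ŷ = -11 + 3.2·7 = 11.4; e = 10.9 − 11.4 = -0.5
F=9: ŷ = -11 + 3.2·9 = 17.8; e = 16.3 − 17.8 = -1.5
F=12: ŷ = -11 + 3.2·12 = 27.4; e = 25.9 − 27.4 = -1.5
F=13: ŷ = -11 + 3.2·13 = 30.6; e = 32.6 − 30.6 = 2
Largest |e| is 3 at F = 5, residual 3.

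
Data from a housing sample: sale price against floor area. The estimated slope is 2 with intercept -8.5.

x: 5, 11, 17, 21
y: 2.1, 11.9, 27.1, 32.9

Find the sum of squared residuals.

x=5: ŷ = -8.5 + 2·5 = 1.5; e = 2.1 − 1.5 = 0.6
x=11: ŷ = -8.5 + 2·11 = 13.5; e = 11.9 − 13.5 = -1.6
x=17: ŷ = -8.5 + 2·17 = 25.5; e = 27.1 − 25.5 = 1.6
x=21: ŷ = -8.5 + 2·21 = 33.5; e = 32.9 − 33.5 = -0.6
SSE = 0.36 + 2.56 + 2.56 + 0.36 = 5.84

SSE = 5.84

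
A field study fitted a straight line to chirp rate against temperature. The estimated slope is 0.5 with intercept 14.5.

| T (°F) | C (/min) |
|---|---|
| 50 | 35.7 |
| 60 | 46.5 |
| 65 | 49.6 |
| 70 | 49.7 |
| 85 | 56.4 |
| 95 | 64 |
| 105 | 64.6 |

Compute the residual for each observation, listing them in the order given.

T=50: ŷ = 14.5 + 0.5·50 = 39.5; r = 35.7 − 39.5 = -3.8
T=60: ŷ = 14.5 + 0.5·60 = 44.5; r = 46.5 − 44.5 = 2
T=65: ŷ = 14.5 + 0.5·65 = 47; r = 49.6 − 47 = 2.6
T=70: ŷ = 14.5 + 0.5·70 = 49.5; r = 49.7 − 49.5 = 0.2
T=85: ŷ = 14.5 + 0.5·85 = 57; r = 56.4 − 57 = -0.6
T=95: ŷ = 14.5 + 0.5·95 = 62; r = 64 − 62 = 2
T=105: ŷ = 14.5 + 0.5·105 = 67; r = 64.6 − 67 = -2.4

-3.8, 2, 2.6, 0.2, -0.6, 2, -2.4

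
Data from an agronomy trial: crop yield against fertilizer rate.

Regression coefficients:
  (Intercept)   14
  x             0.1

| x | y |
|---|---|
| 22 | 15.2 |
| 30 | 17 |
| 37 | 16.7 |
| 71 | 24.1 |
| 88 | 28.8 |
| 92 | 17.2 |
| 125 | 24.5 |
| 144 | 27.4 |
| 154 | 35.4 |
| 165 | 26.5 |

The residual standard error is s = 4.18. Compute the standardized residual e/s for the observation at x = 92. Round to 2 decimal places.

-1.44

ŷ = 14 + 0.1·92 = 23.2
e = 17.2 − 23.2 = -6
e/s = -6 / 4.18 = -1.44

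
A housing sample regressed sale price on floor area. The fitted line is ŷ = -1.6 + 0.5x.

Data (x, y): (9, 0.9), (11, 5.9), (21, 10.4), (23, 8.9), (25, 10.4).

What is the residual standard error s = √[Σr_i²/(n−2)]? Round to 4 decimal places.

s = 1.9579

x=9: ŷ = -1.6 + 0.5·9 = 2.9; r = 0.9 − 2.9 = -2
x=11: ŷ = -1.6 + 0.5·11 = 3.9; r = 5.9 − 3.9 = 2
x=21: ŷ = -1.6 + 0.5·21 = 8.9; r = 10.4 − 8.9 = 1.5
x=23: ŷ = -1.6 + 0.5·23 = 9.9; r = 8.9 − 9.9 = -1
x=25: ŷ = -1.6 + 0.5·25 = 10.9; r = 10.4 − 10.9 = -0.5
SSE = 4 + 4 + 2.25 + 1 + 0.25 = 11.5
s = √(11.5/3) = √3.83333 ≈ 1.9579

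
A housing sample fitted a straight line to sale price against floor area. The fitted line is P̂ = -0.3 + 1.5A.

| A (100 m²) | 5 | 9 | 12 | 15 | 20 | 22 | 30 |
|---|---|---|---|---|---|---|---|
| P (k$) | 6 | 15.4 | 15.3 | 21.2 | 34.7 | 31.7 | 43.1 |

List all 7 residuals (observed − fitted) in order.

A=5: P̂ = -0.3 + 1.5·5 = 7.2; e = 6 − 7.2 = -1.2
A=9: P̂ = -0.3 + 1.5·9 = 13.2; e = 15.4 − 13.2 = 2.2
A=12: P̂ = -0.3 + 1.5·12 = 17.7; e = 15.3 − 17.7 = -2.4
A=15: P̂ = -0.3 + 1.5·15 = 22.2; e = 21.2 − 22.2 = -1
A=20: P̂ = -0.3 + 1.5·20 = 29.7; e = 34.7 − 29.7 = 5
A=22: P̂ = -0.3 + 1.5·22 = 32.7; e = 31.7 − 32.7 = -1
A=30: P̂ = -0.3 + 1.5·30 = 44.7; e = 43.1 − 44.7 = -1.6

-1.2, 2.2, -2.4, -1, 5, -1, -1.6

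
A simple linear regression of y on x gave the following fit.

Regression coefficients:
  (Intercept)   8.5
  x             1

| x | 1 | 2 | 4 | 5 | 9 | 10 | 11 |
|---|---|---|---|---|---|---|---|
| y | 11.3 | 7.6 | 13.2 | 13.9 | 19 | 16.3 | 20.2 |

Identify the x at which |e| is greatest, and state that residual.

x=1: ŷ = 8.5 + 1 = 9.5; e = 11.3 − 9.5 = 1.8
x=2: ŷ = 8.5 + 2 = 10.5; e = 7.6 − 10.5 = -2.9
x=4: ŷ = 8.5 + 4 = 12.5; e = 13.2 − 12.5 = 0.7
x=5: ŷ = 8.5 + 5 = 13.5; e = 13.9 − 13.5 = 0.4
x=9: ŷ = 8.5 + 9 = 17.5; e = 19 − 17.5 = 1.5
x=10: ŷ = 8.5 + 10 = 18.5; e = 16.3 − 18.5 = -2.2
x=11: ŷ = 8.5 + 11 = 19.5; e = 20.2 − 19.5 = 0.7
Largest |e| is 2.9 at x = 2, residual -2.9.

x = 2, e = -2.9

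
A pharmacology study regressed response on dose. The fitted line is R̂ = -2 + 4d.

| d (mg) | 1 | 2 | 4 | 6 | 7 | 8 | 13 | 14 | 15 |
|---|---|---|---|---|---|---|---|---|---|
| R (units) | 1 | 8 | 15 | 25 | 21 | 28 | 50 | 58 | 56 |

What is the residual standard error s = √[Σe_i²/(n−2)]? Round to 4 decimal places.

s = 3.0237

d=1: R̂ = -2 + 4·1 = 2; e = 1 − 2 = -1
d=2: R̂ = -2 + 4·2 = 6; e = 8 − 6 = 2
d=4: R̂ = -2 + 4·4 = 14; e = 15 − 14 = 1
d=6: R̂ = -2 + 4·6 = 22; e = 25 − 22 = 3
d=7: R̂ = -2 + 4·7 = 26; e = 21 − 26 = -5
d=8: R̂ = -2 + 4·8 = 30; e = 28 − 30 = -2
d=13: R̂ = -2 + 4·13 = 50; e = 50 − 50 = 0
d=14: R̂ = -2 + 4·14 = 54; e = 58 − 54 = 4
d=15: R̂ = -2 + 4·15 = 58; e = 56 − 58 = -2
SSE = 1 + 4 + 1 + 9 + 25 + 4 + 0 + 16 + 4 = 64
s = √(64/7) = √9.14286 ≈ 3.0237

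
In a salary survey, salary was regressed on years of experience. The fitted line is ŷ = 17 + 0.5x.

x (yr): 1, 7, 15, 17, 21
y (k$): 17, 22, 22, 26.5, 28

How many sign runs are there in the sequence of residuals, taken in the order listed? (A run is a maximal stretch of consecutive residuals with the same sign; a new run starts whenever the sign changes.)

4 runs

x=1: ŷ = 17 + 0.5·1 = 17.5; r = 17 − 17.5 = -0.5
x=7: ŷ = 17 + 0.5·7 = 20.5; r = 22 − 20.5 = 1.5
x=15: ŷ = 17 + 0.5·15 = 24.5; r = 22 − 24.5 = -2.5
x=17: ŷ = 17 + 0.5·17 = 25.5; r = 26.5 − 25.5 = 1
x=21: ŷ = 17 + 0.5·21 = 27.5; r = 28 − 27.5 = 0.5
Signs: − + − + +
Runs: −×1, +×1, −×1, +×2 → 4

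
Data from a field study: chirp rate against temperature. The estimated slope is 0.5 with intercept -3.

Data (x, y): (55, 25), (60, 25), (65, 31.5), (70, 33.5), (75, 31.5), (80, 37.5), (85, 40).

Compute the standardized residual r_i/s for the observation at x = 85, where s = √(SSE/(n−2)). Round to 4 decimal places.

0.2500

x=55: ŷ = -3 + 0.5·55 = 24.5; r = 25 − 24.5 = 0.5
x=60: ŷ = -3 + 0.5·60 = 27; r = 25 − 27 = -2
x=65: ŷ = -3 + 0.5·65 = 29.5; r = 31.5 − 29.5 = 2
x=70: ŷ = -3 + 0.5·70 = 32; r = 33.5 − 32 = 1.5
x=75: ŷ = -3 + 0.5·75 = 34.5; r = 31.5 − 34.5 = -3
x=80: ŷ = -3 + 0.5·80 = 37; r = 37.5 − 37 = 0.5
x=85: ŷ = -3 + 0.5·85 = 39.5; r = 40 − 39.5 = 0.5
SSE = 0.25 + 4 + 4 + 2.25 + 9 + 0.25 + 0.25 = 20
s = √(20/5) = 2
r/s = 0.5 / 2 = 0.2500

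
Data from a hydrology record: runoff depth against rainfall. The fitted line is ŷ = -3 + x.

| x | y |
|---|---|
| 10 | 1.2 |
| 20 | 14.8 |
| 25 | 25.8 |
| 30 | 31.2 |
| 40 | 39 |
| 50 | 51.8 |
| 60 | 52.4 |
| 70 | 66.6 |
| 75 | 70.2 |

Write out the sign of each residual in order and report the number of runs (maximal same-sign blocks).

x=10: ŷ = -3 + 10 = 7; r = 1.2 − 7 = -5.8
x=20: ŷ = -3 + 20 = 17; r = 14.8 − 17 = -2.2
x=25: ŷ = -3 + 25 = 22; r = 25.8 − 22 = 3.8
x=30: ŷ = -3 + 30 = 27; r = 31.2 − 27 = 4.2
x=40: ŷ = -3 + 40 = 37; r = 39 − 37 = 2
x=50: ŷ = -3 + 50 = 47; r = 51.8 − 47 = 4.8
x=60: ŷ = -3 + 60 = 57; r = 52.4 − 57 = -4.6
x=70: ŷ = -3 + 70 = 67; r = 66.6 − 67 = -0.4
x=75: ŷ = -3 + 75 = 72; r = 70.2 − 72 = -1.8
Signs: − − + + + + − − −
Runs: −×2, +×4, −×3 → 3

3 runs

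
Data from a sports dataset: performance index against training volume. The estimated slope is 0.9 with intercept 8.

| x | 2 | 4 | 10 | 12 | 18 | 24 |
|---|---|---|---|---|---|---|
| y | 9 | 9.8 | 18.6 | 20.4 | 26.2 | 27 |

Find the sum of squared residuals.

SSE = 19.76

x=2: ŷ = 8 + 0.9·2 = 9.8; r = 9 − 9.8 = -0.8
x=4: ŷ = 8 + 0.9·4 = 11.6; r = 9.8 − 11.6 = -1.8
x=10: ŷ = 8 + 0.9·10 = 17; r = 18.6 − 17 = 1.6
x=12: ŷ = 8 + 0.9·12 = 18.8; r = 20.4 − 18.8 = 1.6
x=18: ŷ = 8 + 0.9·18 = 24.2; r = 26.2 − 24.2 = 2
x=24: ŷ = 8 + 0.9·24 = 29.6; r = 27 − 29.6 = -2.6
SSE = 0.64 + 3.24 + 2.56 + 2.56 + 4 + 6.76 = 19.76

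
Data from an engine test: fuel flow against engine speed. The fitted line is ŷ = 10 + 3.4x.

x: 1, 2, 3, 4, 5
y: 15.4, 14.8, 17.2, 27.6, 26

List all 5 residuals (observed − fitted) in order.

x=1: ŷ = 10 + 3.4·1 = 13.4; e = 15.4 − 13.4 = 2
x=2: ŷ = 10 + 3.4·2 = 16.8; e = 14.8 − 16.8 = -2
x=3: ŷ = 10 + 3.4·3 = 20.2; e = 17.2 − 20.2 = -3
x=4: ŷ = 10 + 3.4·4 = 23.6; e = 27.6 − 23.6 = 4
x=5: ŷ = 10 + 3.4·5 = 27; e = 26 − 27 = -1

2, -2, -3, 4, -1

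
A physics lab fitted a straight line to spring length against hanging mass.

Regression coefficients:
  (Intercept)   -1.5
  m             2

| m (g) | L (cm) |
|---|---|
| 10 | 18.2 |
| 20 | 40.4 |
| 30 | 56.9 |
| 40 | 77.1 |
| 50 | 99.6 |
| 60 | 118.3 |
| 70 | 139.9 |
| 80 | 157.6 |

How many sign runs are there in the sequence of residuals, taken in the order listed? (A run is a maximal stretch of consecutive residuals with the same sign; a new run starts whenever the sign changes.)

7 runs

m=10: L̂ = -1.5 + 2·10 = 18.5; e = 18.2 − 18.5 = -0.3
m=20: L̂ = -1.5 + 2·20 = 38.5; e = 40.4 − 38.5 = 1.9
m=30: L̂ = -1.5 + 2·30 = 58.5; e = 56.9 − 58.5 = -1.6
m=40: L̂ = -1.5 + 2·40 = 78.5; e = 77.1 − 78.5 = -1.4
m=50: L̂ = -1.5 + 2·50 = 98.5; e = 99.6 − 98.5 = 1.1
m=60: L̂ = -1.5 + 2·60 = 118.5; e = 118.3 − 118.5 = -0.2
m=70: L̂ = -1.5 + 2·70 = 138.5; e = 139.9 − 138.5 = 1.4
m=80: L̂ = -1.5 + 2·80 = 158.5; e = 157.6 − 158.5 = -0.9
Signs: − + − − + − + −
Runs: −×1, +×1, −×2, +×1, −×1, +×1, −×1 → 7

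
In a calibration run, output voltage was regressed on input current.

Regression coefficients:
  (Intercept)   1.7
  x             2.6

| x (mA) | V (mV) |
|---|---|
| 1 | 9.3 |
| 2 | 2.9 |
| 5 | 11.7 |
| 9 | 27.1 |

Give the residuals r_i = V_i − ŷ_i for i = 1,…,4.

x=1: ŷ = 1.7 + 2.6·1 = 4.3; r = 9.3 − 4.3 = 5
x=2: ŷ = 1.7 + 2.6·2 = 6.9; r = 2.9 − 6.9 = -4
x=5: ŷ = 1.7 + 2.6·5 = 14.7; r = 11.7 − 14.7 = -3
x=9: ŷ = 1.7 + 2.6·9 = 25.1; r = 27.1 − 25.1 = 2

5, -4, -3, 2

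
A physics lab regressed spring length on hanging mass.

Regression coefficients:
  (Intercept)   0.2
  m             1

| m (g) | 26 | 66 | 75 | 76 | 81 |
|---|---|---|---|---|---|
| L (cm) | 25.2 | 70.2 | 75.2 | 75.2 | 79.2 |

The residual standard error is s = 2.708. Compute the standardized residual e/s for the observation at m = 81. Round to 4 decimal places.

L̂ = 0.2 + 81 = 81.2
e = 79.2 − 81.2 = -2
e/s = -2 / 2.708 = -0.7386

-0.7386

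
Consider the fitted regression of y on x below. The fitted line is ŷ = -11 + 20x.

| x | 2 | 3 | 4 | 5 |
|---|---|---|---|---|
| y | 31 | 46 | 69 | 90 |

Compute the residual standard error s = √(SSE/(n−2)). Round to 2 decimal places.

x=2: ŷ = -11 + 20·2 = 29; e = 31 − 29 = 2
x=3: ŷ = -11 + 20·3 = 49; e = 46 − 49 = -3
x=4: ŷ = -11 + 20·4 = 69; e = 69 − 69 = 0
x=5: ŷ = -11 + 20·5 = 89; e = 90 − 89 = 1
SSE = 4 + 9 + 0 + 1 = 14
s = √(14/2) = √7 ≈ 2.65

s = 2.65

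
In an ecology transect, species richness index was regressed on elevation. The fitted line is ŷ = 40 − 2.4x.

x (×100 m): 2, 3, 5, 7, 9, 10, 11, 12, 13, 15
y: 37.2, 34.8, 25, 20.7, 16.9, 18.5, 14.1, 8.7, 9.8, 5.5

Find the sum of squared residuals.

SSE = 41.5

x=2: ŷ = 40 − 2.4·2 = 35.2; r = 37.2 − 35.2 = 2
x=3: ŷ = 40 − 2.4·3 = 32.8; r = 34.8 − 32.8 = 2
x=5: ŷ = 40 − 2.4·5 = 28; r = 25 − 28 = -3
x=7: ŷ = 40 − 2.4·7 = 23.2; r = 20.7 − 23.2 = -2.5
x=9: ŷ = 40 − 2.4·9 = 18.4; r = 16.9 − 18.4 = -1.5
x=10: ŷ = 40 − 2.4·10 = 16; r = 18.5 − 16 = 2.5
x=11: ŷ = 40 − 2.4·11 = 13.6; r = 14.1 − 13.6 = 0.5
x=12: ŷ = 40 − 2.4·12 = 11.2; r = 8.7 − 11.2 = -2.5
x=13: ŷ = 40 − 2.4·13 = 8.8; r = 9.8 − 8.8 = 1
x=15: ŷ = 40 − 2.4·15 = 4; r = 5.5 − 4 = 1.5
SSE = 4 + 4 + 9 + 6.25 + 2.25 + 6.25 + 0.25 + 6.25 + 1 + 2.25 = 41.5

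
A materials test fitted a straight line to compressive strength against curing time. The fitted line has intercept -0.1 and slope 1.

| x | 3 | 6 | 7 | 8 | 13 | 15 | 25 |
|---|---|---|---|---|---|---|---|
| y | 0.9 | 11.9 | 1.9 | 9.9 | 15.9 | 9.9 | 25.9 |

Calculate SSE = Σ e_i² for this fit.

SSE = 104

x=3: ŷ = -0.1 + 3 = 2.9; e = 0.9 − 2.9 = -2
x=6: ŷ = -0.1 + 6 = 5.9; e = 11.9 − 5.9 = 6
x=7: ŷ = -0.1 + 7 = 6.9; e = 1.9 − 6.9 = -5
x=8: ŷ = -0.1 + 8 = 7.9; e = 9.9 − 7.9 = 2
x=13: ŷ = -0.1 + 13 = 12.9; e = 15.9 − 12.9 = 3
x=15: ŷ = -0.1 + 15 = 14.9; e = 9.9 − 14.9 = -5
x=25: ŷ = -0.1 + 25 = 24.9; e = 25.9 − 24.9 = 1
SSE = 4 + 36 + 25 + 4 + 9 + 25 + 1 = 104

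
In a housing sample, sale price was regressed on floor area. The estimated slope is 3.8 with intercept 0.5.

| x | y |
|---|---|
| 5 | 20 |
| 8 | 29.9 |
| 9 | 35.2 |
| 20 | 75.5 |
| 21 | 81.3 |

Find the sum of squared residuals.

SSE = 3.5

x=5: ŷ = 0.5 + 3.8·5 = 19.5; r = 20 − 19.5 = 0.5
x=8: ŷ = 0.5 + 3.8·8 = 30.9; r = 29.9 − 30.9 = -1
x=9: ŷ = 0.5 + 3.8·9 = 34.7; r = 35.2 − 34.7 = 0.5
x=20: ŷ = 0.5 + 3.8·20 = 76.5; r = 75.5 − 76.5 = -1
x=21: ŷ = 0.5 + 3.8·21 = 80.3; r = 81.3 − 80.3 = 1
SSE = 0.25 + 1 + 0.25 + 1 + 1 = 3.5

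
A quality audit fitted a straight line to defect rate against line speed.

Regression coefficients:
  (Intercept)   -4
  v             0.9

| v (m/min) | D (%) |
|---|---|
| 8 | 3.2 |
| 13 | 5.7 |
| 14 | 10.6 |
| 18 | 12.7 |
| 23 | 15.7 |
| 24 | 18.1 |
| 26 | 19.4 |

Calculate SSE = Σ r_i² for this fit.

v=8: ŷ = -4 + 0.9·8 = 3.2; r = 3.2 − 3.2 = 0
v=13: ŷ = -4 + 0.9·13 = 7.7; r = 5.7 − 7.7 = -2
v=14: ŷ = -4 + 0.9·14 = 8.6; r = 10.6 − 8.6 = 2
v=18: ŷ = -4 + 0.9·18 = 12.2; r = 12.7 − 12.2 = 0.5
v=23: ŷ = -4 + 0.9·23 = 16.7; r = 15.7 − 16.7 = -1
v=24: ŷ = -4 + 0.9·24 = 17.6; r = 18.1 − 17.6 = 0.5
v=26: ŷ = -4 + 0.9·26 = 19.4; r = 19.4 − 19.4 = 0
SSE = 0 + 4 + 4 + 0.25 + 1 + 0.25 + 0 = 9.5

SSE = 9.5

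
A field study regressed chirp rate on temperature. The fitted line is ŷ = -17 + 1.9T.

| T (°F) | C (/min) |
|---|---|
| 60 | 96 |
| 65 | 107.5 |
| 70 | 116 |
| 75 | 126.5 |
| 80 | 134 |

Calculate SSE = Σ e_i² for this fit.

SSE = 4

T=60: ŷ = -17 + 1.9·60 = 97; e = 96 − 97 = -1
T=65: ŷ = -17 + 1.9·65 = 106.5; e = 107.5 − 106.5 = 1
T=70: ŷ = -17 + 1.9·70 = 116; e = 116 − 116 = 0
T=75: ŷ = -17 + 1.9·75 = 125.5; e = 126.5 − 125.5 = 1
T=80: ŷ = -17 + 1.9·80 = 135; e = 134 − 135 = -1
SSE = 1 + 1 + 0 + 1 + 1 = 4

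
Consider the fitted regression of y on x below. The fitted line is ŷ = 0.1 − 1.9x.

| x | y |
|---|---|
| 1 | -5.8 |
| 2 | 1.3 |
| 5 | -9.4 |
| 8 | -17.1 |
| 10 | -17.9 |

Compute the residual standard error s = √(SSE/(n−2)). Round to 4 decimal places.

x=1: ŷ = 0.1 − 1.9·1 = -1.8; r = -5.8 − (-1.8) = -4
x=2: ŷ = 0.1 − 1.9·2 = -3.7; r = 1.3 − (-3.7) = 5
x=5: ŷ = 0.1 − 1.9·5 = -9.4; r = -9.4 − (-9.4) = 0
x=8: ŷ = 0.1 − 1.9·8 = -15.1; r = -17.1 − (-15.1) = -2
x=10: ŷ = 0.1 − 1.9·10 = -18.9; r = -17.9 − (-18.9) = 1
SSE = 16 + 25 + 0 + 4 + 1 = 46
s = √(46/3) = √15.3333 ≈ 3.9158

s = 3.9158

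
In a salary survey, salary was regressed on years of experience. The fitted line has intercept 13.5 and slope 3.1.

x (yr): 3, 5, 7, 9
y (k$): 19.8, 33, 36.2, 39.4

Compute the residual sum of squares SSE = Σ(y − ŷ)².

SSE = 30

x=3: ŷ = 13.5 + 3.1·3 = 22.8; r = 19.8 − 22.8 = -3
x=5: ŷ = 13.5 + 3.1·5 = 29; r = 33 − 29 = 4
x=7: ŷ = 13.5 + 3.1·7 = 35.2; r = 36.2 − 35.2 = 1
x=9: ŷ = 13.5 + 3.1·9 = 41.4; r = 39.4 − 41.4 = -2
SSE = 9 + 16 + 1 + 4 = 30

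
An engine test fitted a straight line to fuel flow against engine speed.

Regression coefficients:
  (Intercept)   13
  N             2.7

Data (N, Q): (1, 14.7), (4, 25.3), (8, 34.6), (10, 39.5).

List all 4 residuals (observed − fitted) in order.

-1, 1.5, 0, -0.5

N=1: Q̂ = 13 + 2.7·1 = 15.7; r = 14.7 − 15.7 = -1
N=4: Q̂ = 13 + 2.7·4 = 23.8; r = 25.3 − 23.8 = 1.5
N=8: Q̂ = 13 + 2.7·8 = 34.6; r = 34.6 − 34.6 = 0
N=10: Q̂ = 13 + 2.7·10 = 40; r = 39.5 − 40 = -0.5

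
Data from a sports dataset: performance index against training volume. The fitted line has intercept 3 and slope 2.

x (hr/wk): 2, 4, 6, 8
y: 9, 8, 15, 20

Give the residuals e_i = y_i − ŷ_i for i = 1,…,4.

x=2: ŷ = 3 + 2·2 = 7; e = 9 − 7 = 2
x=4: ŷ = 3 + 2·4 = 11; e = 8 − 11 = -3
x=6: ŷ = 3 + 2·6 = 15; e = 15 − 15 = 0
x=8: ŷ = 3 + 2·8 = 19; e = 20 − 19 = 1

2, -3, 0, 1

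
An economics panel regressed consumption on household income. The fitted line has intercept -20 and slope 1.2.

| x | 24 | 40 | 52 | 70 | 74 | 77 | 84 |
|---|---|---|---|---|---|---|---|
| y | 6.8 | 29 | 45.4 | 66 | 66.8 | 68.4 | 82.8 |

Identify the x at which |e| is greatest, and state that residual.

x = 77, e = -4

x=24: ŷ = -20 + 1.2·24 = 8.8; e = 6.8 − 8.8 = -2
x=40: ŷ = -20 + 1.2·40 = 28; e = 29 − 28 = 1
x=52: ŷ = -20 + 1.2·52 = 42.4; e = 45.4 − 42.4 = 3
x=70: ŷ = -20 + 1.2·70 = 64; e = 66 − 64 = 2
x=74: ŷ = -20 + 1.2·74 = 68.8; e = 66.8 − 68.8 = -2
x=77: ŷ = -20 + 1.2·77 = 72.4; e = 68.4 − 72.4 = -4
x=84: ŷ = -20 + 1.2·84 = 80.8; e = 82.8 − 80.8 = 2
Largest |e| is 4 at x = 77, residual -4.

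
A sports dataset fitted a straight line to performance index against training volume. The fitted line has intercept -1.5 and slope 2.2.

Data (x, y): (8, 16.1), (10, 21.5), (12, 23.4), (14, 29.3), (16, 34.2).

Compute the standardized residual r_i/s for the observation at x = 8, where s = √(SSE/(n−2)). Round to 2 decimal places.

0.00

x=8: ŷ = -1.5 + 2.2·8 = 16.1; r = 16.1 − 16.1 = 0
x=10: ŷ = -1.5 + 2.2·10 = 20.5; r = 21.5 − 20.5 = 1
x=12: ŷ = -1.5 + 2.2·12 = 24.9; r = 23.4 − 24.9 = -1.5
x=14: ŷ = -1.5 + 2.2·14 = 29.3; r = 29.3 − 29.3 = 0
x=16: ŷ = -1.5 + 2.2·16 = 33.7; r = 34.2 − 33.7 = 0.5
SSE = 0 + 1 + 2.25 + 0 + 0.25 = 3.5
s = √(3.5/3) = 1.08012
r/s = 0 / 1.08012 = 0.00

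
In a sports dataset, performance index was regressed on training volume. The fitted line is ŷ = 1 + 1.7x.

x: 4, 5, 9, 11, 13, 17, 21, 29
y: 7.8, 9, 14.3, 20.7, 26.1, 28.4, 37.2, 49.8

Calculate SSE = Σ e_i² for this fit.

x=4: ŷ = 1 + 1.7·4 = 7.8; e = 7.8 − 7.8 = 0
x=5: ŷ = 1 + 1.7·5 = 9.5; e = 9 − 9.5 = -0.5
x=9: ŷ = 1 + 1.7·9 = 16.3; e = 14.3 − 16.3 = -2
x=11: ŷ = 1 + 1.7·11 = 19.7; e = 20.7 − 19.7 = 1
x=13: ŷ = 1 + 1.7·13 = 23.1; e = 26.1 − 23.1 = 3
x=17: ŷ = 1 + 1.7·17 = 29.9; e = 28.4 − 29.9 = -1.5
x=21: ŷ = 1 + 1.7·21 = 36.7; e = 37.2 − 36.7 = 0.5
x=29: ŷ = 1 + 1.7·29 = 50.3; e = 49.8 − 50.3 = -0.5
SSE = 0 + 0.25 + 4 + 1 + 9 + 2.25 + 0.25 + 0.25 = 17

SSE = 17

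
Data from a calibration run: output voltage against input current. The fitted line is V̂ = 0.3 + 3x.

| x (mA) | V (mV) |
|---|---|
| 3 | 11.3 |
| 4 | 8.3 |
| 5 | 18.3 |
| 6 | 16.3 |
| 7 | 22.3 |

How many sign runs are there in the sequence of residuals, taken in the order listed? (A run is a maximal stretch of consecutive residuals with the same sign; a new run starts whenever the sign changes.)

x=3: V̂ = 0.3 + 3·3 = 9.3; e = 11.3 − 9.3 = 2
x=4: V̂ = 0.3 + 3·4 = 12.3; e = 8.3 − 12.3 = -4
x=5: V̂ = 0.3 + 3·5 = 15.3; e = 18.3 − 15.3 = 3
x=6: V̂ = 0.3 + 3·6 = 18.3; e = 16.3 − 18.3 = -2
x=7: V̂ = 0.3 + 3·7 = 21.3; e = 22.3 − 21.3 = 1
Signs: + − + − +
Runs: +×1, −×1, +×1, −×1, +×1 → 5

5 runs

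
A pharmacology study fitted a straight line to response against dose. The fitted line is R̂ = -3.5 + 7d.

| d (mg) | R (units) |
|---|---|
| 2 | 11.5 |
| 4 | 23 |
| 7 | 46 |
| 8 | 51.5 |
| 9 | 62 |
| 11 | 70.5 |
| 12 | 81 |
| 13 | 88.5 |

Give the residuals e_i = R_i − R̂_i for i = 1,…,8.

1, -1.5, 0.5, -1, 2.5, -3, 0.5, 1

d=2: R̂ = -3.5 + 7·2 = 10.5; e = 11.5 − 10.5 = 1
d=4: R̂ = -3.5 + 7·4 = 24.5; e = 23 − 24.5 = -1.5
d=7: R̂ = -3.5 + 7·7 = 45.5; e = 46 − 45.5 = 0.5
d=8: R̂ = -3.5 + 7·8 = 52.5; e = 51.5 − 52.5 = -1
d=9: R̂ = -3.5 + 7·9 = 59.5; e = 62 − 59.5 = 2.5
d=11: R̂ = -3.5 + 7·11 = 73.5; e = 70.5 − 73.5 = -3
d=12: R̂ = -3.5 + 7·12 = 80.5; e = 81 − 80.5 = 0.5
d=13: R̂ = -3.5 + 7·13 = 87.5; e = 88.5 − 87.5 = 1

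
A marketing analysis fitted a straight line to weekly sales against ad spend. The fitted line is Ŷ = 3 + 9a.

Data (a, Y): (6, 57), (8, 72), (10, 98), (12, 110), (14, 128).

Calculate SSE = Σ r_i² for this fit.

a=6: Ŷ = 3 + 9·6 = 57; r = 57 − 57 = 0
a=8: Ŷ = 3 + 9·8 = 75; r = 72 − 75 = -3
a=10: Ŷ = 3 + 9·10 = 93; r = 98 − 93 = 5
a=12: Ŷ = 3 + 9·12 = 111; r = 110 − 111 = -1
a=14: Ŷ = 3 + 9·14 = 129; r = 128 − 129 = -1
SSE = 0 + 9 + 25 + 1 + 1 = 36

SSE = 36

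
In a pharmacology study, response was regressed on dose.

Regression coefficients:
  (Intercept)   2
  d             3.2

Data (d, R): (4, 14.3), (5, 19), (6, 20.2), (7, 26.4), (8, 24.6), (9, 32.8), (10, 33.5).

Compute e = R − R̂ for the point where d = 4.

e = -0.5

R̂ = 2 + 3.2·4 = 14.8
e = 14.3 − 14.8 = -0.5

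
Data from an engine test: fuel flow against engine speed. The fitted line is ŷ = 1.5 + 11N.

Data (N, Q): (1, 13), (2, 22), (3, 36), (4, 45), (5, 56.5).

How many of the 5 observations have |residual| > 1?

N=1: ŷ = 1.5 + 11·1 = 12.5; e = 13 − 12.5 = 0.5
N=2: ŷ = 1.5 + 11·2 = 23.5; e = 22 − 23.5 = -1.5
N=3: ŷ = 1.5 + 11·3 = 34.5; e = 36 − 34.5 = 1.5
N=4: ŷ = 1.5 + 11·4 = 45.5; e = 45 − 45.5 = -0.5
N=5: ŷ = 1.5 + 11·5 = 56.5; e = 56.5 − 56.5 = 0
|e| > 1: N=2 (|e|=1.5), N=3 (|e|=1.5) → 2

2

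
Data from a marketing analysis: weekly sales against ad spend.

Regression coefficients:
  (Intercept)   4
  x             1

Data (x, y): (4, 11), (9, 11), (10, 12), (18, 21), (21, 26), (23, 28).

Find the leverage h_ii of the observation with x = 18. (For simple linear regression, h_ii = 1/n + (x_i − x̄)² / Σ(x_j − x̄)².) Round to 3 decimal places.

h = 0.218

x̄ = (4 + 9 + 10 + 18 + 21 + 23)/6 = 14.1667
Σ(x − x̄)² = 103.361 + 26.6944 + 17.3611 + 14.6944 + 46.6944 + 78.0278 = 286.833
h = 1/6 + (3.83333)²/286.833 = 0.166667 + 0.0512299 = 0.218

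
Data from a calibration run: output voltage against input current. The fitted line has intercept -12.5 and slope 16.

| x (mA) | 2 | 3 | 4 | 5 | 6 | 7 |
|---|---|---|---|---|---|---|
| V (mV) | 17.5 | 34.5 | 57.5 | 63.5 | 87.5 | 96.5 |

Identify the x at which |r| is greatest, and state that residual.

x=2: V̂ = -12.5 + 16·2 = 19.5; r = 17.5 − 19.5 = -2
x=3: V̂ = -12.5 + 16·3 = 35.5; r = 34.5 − 35.5 = -1
x=4: V̂ = -12.5 + 16·4 = 51.5; r = 57.5 − 51.5 = 6
x=5: V̂ = -12.5 + 16·5 = 67.5; r = 63.5 − 67.5 = -4
x=6: V̂ = -12.5 + 16·6 = 83.5; r = 87.5 − 83.5 = 4
x=7: V̂ = -12.5 + 16·7 = 99.5; r = 96.5 − 99.5 = -3
Largest |r| is 6 at x = 4, residual 6.

x = 4, r = 6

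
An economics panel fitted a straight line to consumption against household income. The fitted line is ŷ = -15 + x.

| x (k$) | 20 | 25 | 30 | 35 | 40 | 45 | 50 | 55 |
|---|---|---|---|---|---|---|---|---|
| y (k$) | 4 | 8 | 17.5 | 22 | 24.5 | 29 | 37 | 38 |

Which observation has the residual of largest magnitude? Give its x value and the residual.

x = 30, r = 2.5

x=20: ŷ = -15 + 20 = 5; r = 4 − 5 = -1
x=25: ŷ = -15 + 25 = 10; r = 8 − 10 = -2
x=30: ŷ = -15 + 30 = 15; r = 17.5 − 15 = 2.5
x=35: ŷ = -15 + 35 = 20; r = 22 − 20 = 2
x=40: ŷ = -15 + 40 = 25; r = 24.5 − 25 = -0.5
x=45: ŷ = -15 + 45 = 30; r = 29 − 30 = -1
x=50: ŷ = -15 + 50 = 35; r = 37 − 35 = 2
x=55: ŷ = -15 + 55 = 40; r = 38 − 40 = -2
Largest |r| is 2.5 at x = 30, residual 2.5.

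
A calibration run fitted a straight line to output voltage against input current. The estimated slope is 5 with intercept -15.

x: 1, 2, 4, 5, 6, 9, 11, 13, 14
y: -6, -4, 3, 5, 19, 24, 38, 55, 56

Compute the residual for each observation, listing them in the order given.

4, 1, -2, -5, 4, -6, -2, 5, 1

x=1: ŷ = -15 + 5·1 = -10; e = -6 − (-10) = 4
x=2: ŷ = -15 + 5·2 = -5; e = -4 − (-5) = 1
x=4: ŷ = -15 + 5·4 = 5; e = 3 − 5 = -2
x=5: ŷ = -15 + 5·5 = 10; e = 5 − 10 = -5
x=6: ŷ = -15 + 5·6 = 15; e = 19 − 15 = 4
x=9: ŷ = -15 + 5·9 = 30; e = 24 − 30 = -6
x=11: ŷ = -15 + 5·11 = 40; e = 38 − 40 = -2
x=13: ŷ = -15 + 5·13 = 50; e = 55 − 50 = 5
x=14: ŷ = -15 + 5·14 = 55; e = 56 − 55 = 1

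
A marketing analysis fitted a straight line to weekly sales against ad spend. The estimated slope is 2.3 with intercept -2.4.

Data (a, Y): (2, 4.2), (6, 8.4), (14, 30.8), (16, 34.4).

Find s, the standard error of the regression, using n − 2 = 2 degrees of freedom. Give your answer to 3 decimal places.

s = 2.646

a=2: Ŷ = -2.4 + 2.3·2 = 2.2; e = 4.2 − 2.2 = 2
a=6: Ŷ = -2.4 + 2.3·6 = 11.4; e = 8.4 − 11.4 = -3
a=14: Ŷ = -2.4 + 2.3·14 = 29.8; e = 30.8 − 29.8 = 1
a=16: Ŷ = -2.4 + 2.3·16 = 34.4; e = 34.4 − 34.4 = 0
SSE = 4 + 9 + 1 + 0 = 14
s = √(14/2) = √7 ≈ 2.646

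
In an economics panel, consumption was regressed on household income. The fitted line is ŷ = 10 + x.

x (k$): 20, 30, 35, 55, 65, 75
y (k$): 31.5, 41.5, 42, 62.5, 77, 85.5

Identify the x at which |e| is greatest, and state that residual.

x = 35, e = -3

x=20: ŷ = 10 + 20 = 30; e = 31.5 − 30 = 1.5
x=30: ŷ = 10 + 30 = 40; e = 41.5 − 40 = 1.5
x=35: ŷ = 10 + 35 = 45; e = 42 − 45 = -3
x=55: ŷ = 10 + 55 = 65; e = 62.5 − 65 = -2.5
x=65: ŷ = 10 + 65 = 75; e = 77 − 75 = 2
x=75: ŷ = 10 + 75 = 85; e = 85.5 − 85 = 0.5
Largest |e| is 3 at x = 35, residual -3.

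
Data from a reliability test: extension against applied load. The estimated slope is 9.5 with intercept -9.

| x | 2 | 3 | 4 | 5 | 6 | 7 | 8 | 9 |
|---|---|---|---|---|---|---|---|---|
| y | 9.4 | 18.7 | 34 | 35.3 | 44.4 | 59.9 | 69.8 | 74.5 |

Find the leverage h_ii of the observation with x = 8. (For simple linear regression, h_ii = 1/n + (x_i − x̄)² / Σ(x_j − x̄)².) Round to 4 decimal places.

h = 0.2738

x̄ = (2 + 3 + 4 + 5 + 6 + 7 + 8 + 9)/8 = 5.5
Σ(x − x̄)² = 12.25 + 6.25 + 2.25 + 0.25 + 0.25 + 2.25 + 6.25 + 12.25 = 42
h = 1/8 + (2.5)²/42 = 0.125 + 0.14881 = 0.2738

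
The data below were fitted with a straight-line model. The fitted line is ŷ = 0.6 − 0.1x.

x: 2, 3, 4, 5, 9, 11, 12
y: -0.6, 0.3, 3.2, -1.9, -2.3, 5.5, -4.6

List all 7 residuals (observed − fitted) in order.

x=2: ŷ = 0.6 − 0.1·2 = 0.4; e = -0.6 − 0.4 = -1
x=3: ŷ = 0.6 − 0.1·3 = 0.3; e = 0.3 − 0.3 = 0
x=4: ŷ = 0.6 − 0.1·4 = 0.2; e = 3.2 − 0.2 = 3
x=5: ŷ = 0.6 − 0.1·5 = 0.1; e = -1.9 − 0.1 = -2
x=9: ŷ = 0.6 − 0.1·9 = -0.3; e = -2.3 − (-0.3) = -2
x=11: ŷ = 0.6 − 0.1·11 = -0.5; e = 5.5 − (-0.5) = 6
x=12: ŷ = 0.6 − 0.1·12 = -0.6; e = -4.6 − (-0.6) = -4

-1, 0, 3, -2, -2, 6, -4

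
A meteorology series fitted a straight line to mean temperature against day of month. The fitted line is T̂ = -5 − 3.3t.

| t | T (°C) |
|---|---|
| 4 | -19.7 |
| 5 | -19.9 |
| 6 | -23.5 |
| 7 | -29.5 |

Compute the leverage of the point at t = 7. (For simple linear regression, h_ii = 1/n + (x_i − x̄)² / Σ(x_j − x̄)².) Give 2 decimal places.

h = 0.70

t̄ = (4 + 5 + 6 + 7)/4 = 5.5
Σ(t − t̄)² = 2.25 + 0.25 + 0.25 + 2.25 = 5
h = 1/4 + (1.5)²/5 = 0.25 + 0.45 = 0.70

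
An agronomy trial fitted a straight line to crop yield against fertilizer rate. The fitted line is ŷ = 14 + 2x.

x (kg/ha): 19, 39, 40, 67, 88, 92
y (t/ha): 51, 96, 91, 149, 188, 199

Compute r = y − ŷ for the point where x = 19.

ŷ = 14 + 2·19 = 52
r = 51 − 52 = -1

r = -1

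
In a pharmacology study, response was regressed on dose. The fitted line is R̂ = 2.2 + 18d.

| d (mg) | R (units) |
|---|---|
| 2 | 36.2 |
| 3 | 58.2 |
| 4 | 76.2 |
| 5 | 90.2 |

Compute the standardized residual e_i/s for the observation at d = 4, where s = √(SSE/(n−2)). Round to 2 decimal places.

0.71

d=2: R̂ = 2.2 + 18·2 = 38.2; e = 36.2 − 38.2 = -2
d=3: R̂ = 2.2 + 18·3 = 56.2; e = 58.2 − 56.2 = 2
d=4: R̂ = 2.2 + 18·4 = 74.2; e = 76.2 − 74.2 = 2
d=5: R̂ = 2.2 + 18·5 = 92.2; e = 90.2 − 92.2 = -2
SSE = 4 + 4 + 4 + 4 = 16
s = √(16/2) = 2.82843
e/s = 2 / 2.82843 = 0.71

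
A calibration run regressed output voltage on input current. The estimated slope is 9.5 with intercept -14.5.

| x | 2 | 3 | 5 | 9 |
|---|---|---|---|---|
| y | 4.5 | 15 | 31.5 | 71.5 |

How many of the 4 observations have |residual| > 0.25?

x=2: ŷ = -14.5 + 9.5·2 = 4.5; r = 4.5 − 4.5 = 0
x=3: ŷ = -14.5 + 9.5·3 = 14; r = 15 − 14 = 1
x=5: ŷ = -14.5 + 9.5·5 = 33; r = 31.5 − 33 = -1.5
x=9: ŷ = -14.5 + 9.5·9 = 71; r = 71.5 − 71 = 0.5
|r| > 0.25: x=3 (|r|=1), x=5 (|r|=1.5), x=9 (|r|=0.5) → 3

3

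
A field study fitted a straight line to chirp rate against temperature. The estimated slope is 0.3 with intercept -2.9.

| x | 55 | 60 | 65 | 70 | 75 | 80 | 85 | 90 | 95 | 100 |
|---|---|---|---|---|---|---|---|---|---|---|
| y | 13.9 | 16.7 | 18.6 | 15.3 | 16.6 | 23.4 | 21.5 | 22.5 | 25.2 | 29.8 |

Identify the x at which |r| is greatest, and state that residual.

x = 75, r = -3

x=55: ŷ = -2.9 + 0.3·55 = 13.6; r = 13.9 − 13.6 = 0.3
x=60: ŷ = -2.9 + 0.3·60 = 15.1; r = 16.7 − 15.1 = 1.6
x=65: ŷ = -2.9 + 0.3·65 = 16.6; r = 18.6 − 16.6 = 2
x=70: ŷ = -2.9 + 0.3·70 = 18.1; r = 15.3 − 18.1 = -2.8
x=75: ŷ = -2.9 + 0.3·75 = 19.6; r = 16.6 − 19.6 = -3
x=80: ŷ = -2.9 + 0.3·80 = 21.1; r = 23.4 − 21.1 = 2.3
x=85: ŷ = -2.9 + 0.3·85 = 22.6; r = 21.5 − 22.6 = -1.1
x=90: ŷ = -2.9 + 0.3·90 = 24.1; r = 22.5 − 24.1 = -1.6
x=95: ŷ = -2.9 + 0.3·95 = 25.6; r = 25.2 − 25.6 = -0.4
x=100: ŷ = -2.9 + 0.3·100 = 27.1; r = 29.8 − 27.1 = 2.7
Largest |r| is 3 at x = 75, residual -3.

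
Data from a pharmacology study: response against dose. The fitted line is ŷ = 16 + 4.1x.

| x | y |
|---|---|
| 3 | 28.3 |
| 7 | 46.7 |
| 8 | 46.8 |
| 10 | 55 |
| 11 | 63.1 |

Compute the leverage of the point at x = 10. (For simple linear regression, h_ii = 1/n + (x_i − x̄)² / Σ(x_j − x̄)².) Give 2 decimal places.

x̄ = (3 + 7 + 8 + 10 + 11)/5 = 7.8
Σ(x − x̄)² = 23.04 + 0.64 + 0.04 + 4.84 + 10.24 = 38.8
h = 1/5 + (2.2)²/38.8 = 0.2 + 0.124742 = 0.32

h = 0.32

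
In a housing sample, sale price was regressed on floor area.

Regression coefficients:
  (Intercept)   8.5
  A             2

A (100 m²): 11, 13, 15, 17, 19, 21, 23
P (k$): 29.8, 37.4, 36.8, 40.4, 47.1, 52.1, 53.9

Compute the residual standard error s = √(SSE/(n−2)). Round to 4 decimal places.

s = 1.9738

A=11: P̂ = 8.5 + 2·11 = 30.5; r = 29.8 − 30.5 = -0.7
A=13: P̂ = 8.5 + 2·13 = 34.5; r = 37.4 − 34.5 = 2.9
A=15: P̂ = 8.5 + 2·15 = 38.5; r = 36.8 − 38.5 = -1.7
A=17: P̂ = 8.5 + 2·17 = 42.5; r = 40.4 − 42.5 = -2.1
A=19: P̂ = 8.5 + 2·19 = 46.5; r = 47.1 − 46.5 = 0.6
A=21: P̂ = 8.5 + 2·21 = 50.5; r = 52.1 − 50.5 = 1.6
A=23: P̂ = 8.5 + 2·23 = 54.5; r = 53.9 − 54.5 = -0.6
SSE = 0.49 + 8.41 + 2.89 + 4.41 + 0.36 + 2.56 + 0.36 = 19.48
s = √(19.48/5) = √3.896 ≈ 1.9738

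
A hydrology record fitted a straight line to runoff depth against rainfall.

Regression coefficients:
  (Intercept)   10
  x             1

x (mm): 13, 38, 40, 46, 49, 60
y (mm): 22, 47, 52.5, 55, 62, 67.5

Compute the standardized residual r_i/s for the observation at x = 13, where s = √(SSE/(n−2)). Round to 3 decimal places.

-0.404

x=13: ŷ = 10 + 13 = 23; r = 22 − 23 = -1
x=38: ŷ = 10 + 38 = 48; r = 47 − 48 = -1
x=40: ŷ = 10 + 40 = 50; r = 52.5 − 50 = 2.5
x=46: ŷ = 10 + 46 = 56; r = 55 − 56 = -1
x=49: ŷ = 10 + 49 = 59; r = 62 − 59 = 3
x=60: ŷ = 10 + 60 = 70; r = 67.5 − 70 = -2.5
SSE = 1 + 1 + 6.25 + 1 + 9 + 6.25 = 24.5
s = √(24.5/4) = 2.47487
r/s = -1 / 2.47487 = -0.404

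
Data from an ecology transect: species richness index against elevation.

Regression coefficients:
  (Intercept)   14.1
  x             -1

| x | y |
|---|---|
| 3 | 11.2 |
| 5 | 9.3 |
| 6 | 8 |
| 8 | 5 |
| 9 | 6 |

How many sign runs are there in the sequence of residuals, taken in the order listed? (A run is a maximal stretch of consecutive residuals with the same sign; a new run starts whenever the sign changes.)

3 runs

x=3: ŷ = 14.1 − 3 = 11.1; r = 11.2 − 11.1 = 0.1
x=5: ŷ = 14.1 − 5 = 9.1; r = 9.3 − 9.1 = 0.2
x=6: ŷ = 14.1 − 6 = 8.1; r = 8 − 8.1 = -0.1
x=8: ŷ = 14.1 − 8 = 6.1; r = 5 − 6.1 = -1.1
x=9: ŷ = 14.1 − 9 = 5.1; r = 6 − 5.1 = 0.9
Signs: + + − − +
Runs: +×2, −×2, +×1 → 3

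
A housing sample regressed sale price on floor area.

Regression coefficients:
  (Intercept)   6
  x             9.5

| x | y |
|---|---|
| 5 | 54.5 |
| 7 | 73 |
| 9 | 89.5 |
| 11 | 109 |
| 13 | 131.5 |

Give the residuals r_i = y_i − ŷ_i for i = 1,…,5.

1, 0.5, -2, -1.5, 2

x=5: ŷ = 6 + 9.5·5 = 53.5; r = 54.5 − 53.5 = 1
x=7: ŷ = 6 + 9.5·7 = 72.5; r = 73 − 72.5 = 0.5
x=9: ŷ = 6 + 9.5·9 = 91.5; r = 89.5 − 91.5 = -2
x=11: ŷ = 6 + 9.5·11 = 110.5; r = 109 − 110.5 = -1.5
x=13: ŷ = 6 + 9.5·13 = 129.5; r = 131.5 − 129.5 = 2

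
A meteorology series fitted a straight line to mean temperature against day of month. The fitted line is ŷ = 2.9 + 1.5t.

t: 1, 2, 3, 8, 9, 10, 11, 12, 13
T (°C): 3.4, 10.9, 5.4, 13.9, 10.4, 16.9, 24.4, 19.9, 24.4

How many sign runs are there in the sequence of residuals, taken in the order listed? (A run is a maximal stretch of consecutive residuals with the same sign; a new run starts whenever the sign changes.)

6 runs

t=1: ŷ = 2.9 + 1.5·1 = 4.4; r = 3.4 − 4.4 = -1
t=2: ŷ = 2.9 + 1.5·2 = 5.9; r = 10.9 − 5.9 = 5
t=3: ŷ = 2.9 + 1.5·3 = 7.4; r = 5.4 − 7.4 = -2
t=8: ŷ = 2.9 + 1.5·8 = 14.9; r = 13.9 − 14.9 = -1
t=9: ŷ = 2.9 + 1.5·9 = 16.4; r = 10.4 − 16.4 = -6
t=10: ŷ = 2.9 + 1.5·10 = 17.9; r = 16.9 − 17.9 = -1
t=11: ŷ = 2.9 + 1.5·11 = 19.4; r = 24.4 − 19.4 = 5
t=12: ŷ = 2.9 + 1.5·12 = 20.9; r = 19.9 − 20.9 = -1
t=13: ŷ = 2.9 + 1.5·13 = 22.4; r = 24.4 − 22.4 = 2
Signs: − + − − − − + − +
Runs: −×1, +×1, −×4, +×1, −×1, +×1 → 6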